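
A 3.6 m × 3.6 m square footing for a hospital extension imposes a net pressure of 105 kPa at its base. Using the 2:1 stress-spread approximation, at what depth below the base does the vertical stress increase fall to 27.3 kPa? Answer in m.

2:1 spreading — at depth z the loaded area has grown by z in each plan dimension:
qB²/(B+z)² = Δσ_z ⇒ z = B(√(q/Δσ_z) − 1) = 3.6×(√(105/27.3) − 1) = 3.46 m

z ≈ 3.46 m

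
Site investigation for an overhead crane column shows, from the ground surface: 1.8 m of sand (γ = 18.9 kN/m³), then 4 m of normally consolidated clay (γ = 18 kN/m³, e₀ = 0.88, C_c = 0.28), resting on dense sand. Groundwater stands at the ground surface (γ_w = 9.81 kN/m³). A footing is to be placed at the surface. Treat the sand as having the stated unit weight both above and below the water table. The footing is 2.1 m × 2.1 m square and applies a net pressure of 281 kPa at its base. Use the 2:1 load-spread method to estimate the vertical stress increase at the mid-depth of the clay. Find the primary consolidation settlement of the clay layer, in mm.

Mid-depth of clay below the ground surface: z = 1.8 + 4/2 = 3.8 m.
Total vertical stress at mid-clay: σ_v = 18.9×1.8 + 18×2 = 70.02 kPa.
Pore pressure: u = 9.81×(3.8 − 0) = 37.278 kPa.
Initial effective stress: σ'_0 = σ_v − u = 70.02 − 37.278 = 32.742 kPa.
Stress increase at mid-clay by the 2:1 spreading method:
Δσ = qBL/((B+z)(L+z)) = 281×2.1×2.1/((2.1+3.8)(2.1+3.8)) = 35.599 kPa
Final effective stress: σ'_f = σ'_0 + Δσ = 32.742 + 35.599 = 68.341 kPa.
Normally consolidated clay, so the full stress increment lies on the virgin compression line:
S_c = C_c·H/(1+e₀)·log₁₀(σ'_f/σ'_0) = 0.28×4/(1+0.88)×log₁₀(68.341/32.742)
    = 0.59574 × 0.31958 = 0.1904 m

S_c ≈ 190 mm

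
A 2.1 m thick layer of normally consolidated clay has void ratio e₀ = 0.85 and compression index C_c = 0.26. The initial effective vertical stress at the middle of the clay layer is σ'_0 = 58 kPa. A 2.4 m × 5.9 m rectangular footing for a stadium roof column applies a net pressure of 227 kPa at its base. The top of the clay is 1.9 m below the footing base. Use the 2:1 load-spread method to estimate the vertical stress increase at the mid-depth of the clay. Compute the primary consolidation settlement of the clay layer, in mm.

S_c ≈ 99.3 mm

Mid-depth of clay below the footing base: z = 1.9 + 2.1/2 = 2.95 m.
Stress increase at mid-clay by the 2:1 spreading method:
Δσ = qBL/((B+z)(L+z)) = 227×2.4×5.9/((2.4+2.95)(5.9+2.95)) = 67.888 kPa
Final effective stress: σ'_f = σ'_0 + Δσ = 58 + 67.888 = 125.89 kPa.
Normally consolidated clay, so the full stress increment lies on the virgin compression line:
S_c = C_c·H/(1+e₀)·log₁₀(σ'_f/σ'_0) = 0.26×2.1/(1+0.85)×log₁₀(125.89/58)
    = 0.29514 × 0.33656 = 0.09933 m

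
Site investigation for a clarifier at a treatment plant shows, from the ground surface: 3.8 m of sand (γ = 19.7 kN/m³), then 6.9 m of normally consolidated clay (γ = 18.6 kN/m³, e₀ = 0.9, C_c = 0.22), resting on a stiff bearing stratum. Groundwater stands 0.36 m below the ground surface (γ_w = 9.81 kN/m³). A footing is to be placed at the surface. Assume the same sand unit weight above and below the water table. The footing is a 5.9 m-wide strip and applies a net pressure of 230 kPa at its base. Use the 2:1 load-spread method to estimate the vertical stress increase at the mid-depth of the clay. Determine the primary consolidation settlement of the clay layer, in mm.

S_c ≈ 310 mm

Mid-depth of clay below the ground surface: z = 3.8 + 6.9/2 = 7.25 m.
Total vertical stress at mid-clay: σ_v = 19.7×3.8 + 18.6×3.45 = 139.03 kPa.
Pore pressure: u = 9.81×(7.25 − 0.36) = 67.591 kPa.
Initial effective stress: σ'_0 = σ_v − u = 139.03 − 67.591 = 71.439 kPa.
Stress increase at mid-clay by the 2:1 spreading method:
Δσ = qB/(B+z) = 230×5.9/(5.9+7.25) = 103.19 kPa
Final effective stress: σ'_f = σ'_0 + Δσ = 71.439 + 103.19 = 174.63 kPa.
Normally consolidated clay, so the full stress increment lies on the virgin compression line:
S_c = C_c·H/(1+e₀)·log₁₀(σ'_f/σ'_0) = 0.22×6.9/(1+0.9)×log₁₀(174.63/71.439)
    = 0.79895 × 0.38818 = 0.3101 m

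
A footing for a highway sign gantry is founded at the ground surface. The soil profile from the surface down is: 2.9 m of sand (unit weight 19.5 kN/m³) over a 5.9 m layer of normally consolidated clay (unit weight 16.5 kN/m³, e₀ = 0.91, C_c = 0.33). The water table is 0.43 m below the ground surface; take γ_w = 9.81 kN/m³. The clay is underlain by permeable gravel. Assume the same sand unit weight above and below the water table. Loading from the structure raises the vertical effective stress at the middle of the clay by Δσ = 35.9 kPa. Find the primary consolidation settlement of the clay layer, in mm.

Mid-depth of clay below the ground surface: z = 2.9 + 5.9/2 = 5.85 m.
Total vertical stress at mid-clay: σ_v = 19.5×2.9 + 16.5×2.95 = 105.22 kPa.
Pore pressure: u = 9.81×(5.85 − 0.43) = 53.17 kPa.
Initial effective stress: σ'_0 = σ_v − u = 105.22 − 53.17 = 52.05 kPa.
Final effective stress: σ'_f = σ'_0 + Δσ = 52.05 + 35.9 = 87.95 kPa.
Normally consolidated clay, so the full stress increment lies on the virgin compression line:
S_c = C_c·H/(1+e₀)·log₁₀(σ'_f/σ'_0) = 0.33×5.9/(1+0.91)×log₁₀(87.95/52.05)
    = 1.0194 × 0.22782 = 0.2322 m

S_c ≈ 232 mm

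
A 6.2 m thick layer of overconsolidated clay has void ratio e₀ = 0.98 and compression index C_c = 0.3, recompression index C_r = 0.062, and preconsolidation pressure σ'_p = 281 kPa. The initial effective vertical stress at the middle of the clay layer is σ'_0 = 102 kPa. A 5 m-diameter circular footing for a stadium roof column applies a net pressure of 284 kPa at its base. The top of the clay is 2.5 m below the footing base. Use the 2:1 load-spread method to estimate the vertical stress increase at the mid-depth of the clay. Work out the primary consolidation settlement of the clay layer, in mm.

Mid-depth of clay below the footing base: z = 2.5 + 6.2/2 = 5.6 m.
Stress increase at mid-clay by the 2:1 spreading method:
Δσ ≈ qD²/(D+z)² = 284×5²/(5+5.6)² = 63.19 kPa
Final effective stress: σ'_f = 102 + 63.19 = 165.19 kPa.
σ'_f = 165.19 ≤ σ'_p = 281 kPa, so the clay remains overconsolidated and only the recompression index applies:
S_c = C_r·H/(1+e₀)·log₁₀(σ'_f/σ'_0) = 0.062×6.2/1.98×log₁₀(165.19/102)
    = 0.19414 × 0.20938 = 0.04065 m

S_c ≈ 40.6 mm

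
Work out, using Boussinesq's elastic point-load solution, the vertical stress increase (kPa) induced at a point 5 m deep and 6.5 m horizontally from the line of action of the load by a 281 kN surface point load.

Δσ_z ≈ 0.452 kPa

Boussinesq vertical stress below a point load on an elastic half-space:
Δσ_z = 3P/(2πz²) · [1 + (r/z)²]^(−5/2)
r/z = 6.5/5 = 1.3; [1+(r/z)²]^(−5/2) = 0.08426.
Δσ_z = 3×281/(2π×5²) × 0.08426 = 5.3667 × 0.08426 = 0.4522 kPa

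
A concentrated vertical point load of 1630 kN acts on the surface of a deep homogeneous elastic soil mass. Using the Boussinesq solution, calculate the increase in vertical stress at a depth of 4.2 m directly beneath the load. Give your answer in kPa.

Boussinesq vertical stress below a point load on an elastic half-space:
Δσ_z = 3P/(2πz²) · [1 + (r/z)²]^(−5/2)
r/z = 0/4.2 = 0; [1+(r/z)²]^(−5/2) = 1.
Δσ_z = 3×1630/(2π×4.2²) × 1 = 44.119 × 1 = 44.12 kPa

Δσ_z ≈ 44.1 kPa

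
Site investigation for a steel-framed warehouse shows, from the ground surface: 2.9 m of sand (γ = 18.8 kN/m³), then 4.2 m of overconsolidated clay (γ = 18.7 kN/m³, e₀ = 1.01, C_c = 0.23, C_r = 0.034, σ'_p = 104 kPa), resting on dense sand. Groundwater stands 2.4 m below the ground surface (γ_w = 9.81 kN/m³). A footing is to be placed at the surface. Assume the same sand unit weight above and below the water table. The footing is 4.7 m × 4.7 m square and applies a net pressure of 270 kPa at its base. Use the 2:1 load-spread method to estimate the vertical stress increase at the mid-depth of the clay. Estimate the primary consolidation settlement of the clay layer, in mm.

S_c ≈ 62.2 mm

Mid-depth of clay below the ground surface: z = 2.9 + 4.2/2 = 5 m.
Total vertical stress at mid-clay: σ_v = 18.8×2.9 + 18.7×2.1 = 93.79 kPa.
Pore pressure: u = 9.81×(5 − 2.4) = 25.506 kPa.
Initial effective stress: σ'_0 = σ_v − u = 93.79 − 25.506 = 68.284 kPa.
Stress increase at mid-clay by the 2:1 spreading method:
Δσ = qBL/((B+z)(L+z)) = 270×4.7×4.7/((4.7+5)(4.7+5)) = 63.389 kPa
Final effective stress: σ'_f = 68.284 + 63.389 = 131.67 kPa.
σ'_f = 131.67 > σ'_p = 104 kPa, so the stress path crosses the preconsolidation pressure — recompression up to σ'_p, then virgin compression beyond:
S_c = H/(1+e₀)·[C_r·log₁₀(σ'_p/σ'_0) + C_c·log₁₀(σ'_f/σ'_p)]
    = 4.2/2.01 × [0.034×log₁₀(104/68.284) + 0.23×log₁₀(131.67/104)]
    = 2.0896 × [0.0062123 + 0.023564] = 0.06222 m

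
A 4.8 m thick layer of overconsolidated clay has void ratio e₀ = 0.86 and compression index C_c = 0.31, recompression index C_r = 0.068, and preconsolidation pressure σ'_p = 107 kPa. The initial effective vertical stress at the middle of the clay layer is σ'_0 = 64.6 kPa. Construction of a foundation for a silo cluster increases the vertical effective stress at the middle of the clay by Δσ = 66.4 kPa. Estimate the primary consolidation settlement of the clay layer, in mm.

Final effective stress: σ'_f = 64.6 + 66.4 = 131 kPa.
σ'_f = 131 > σ'_p = 107 kPa, so the stress path crosses the preconsolidation pressure — recompression up to σ'_p, then virgin compression beyond:
S_c = H/(1+e₀)·[C_r·log₁₀(σ'_p/σ'_0) + C_c·log₁₀(σ'_f/σ'_p)]
    = 4.8/1.86 × [0.068×log₁₀(107/64.6) + 0.31×log₁₀(131/107)]
    = 2.5806 × [0.014902 + 0.027245] = 0.1088 m

S_c ≈ 109 mm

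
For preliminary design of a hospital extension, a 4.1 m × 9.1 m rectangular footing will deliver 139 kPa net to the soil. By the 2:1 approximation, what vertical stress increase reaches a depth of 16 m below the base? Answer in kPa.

Δσ_z ≈ 10.3 kPa

By the 2:1 method the load spreads at 1 horizontal : 2 vertical, so at depth z the loaded area has grown by z in each plan dimension:
Δσ = qBL/((B+z)(L+z)) = 139×4.1×9.1/((4.1+16)(9.1+16)) = 10.279 kPa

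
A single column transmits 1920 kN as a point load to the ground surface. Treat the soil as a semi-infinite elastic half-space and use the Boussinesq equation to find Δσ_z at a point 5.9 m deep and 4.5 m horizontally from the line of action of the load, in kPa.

Boussinesq vertical stress below a point load on an elastic half-space:
Δσ_z = 3P/(2πz²) · [1 + (r/z)²]^(−5/2)
r/z = 4.5/5.9 = 0.76271; [1+(r/z)²]^(−5/2) = 0.31781.
Δσ_z = 3×1920/(2π×5.9²) × 0.31781 = 26.335 × 0.31781 = 8.37 kPa

Δσ_z ≈ 8.37 kPa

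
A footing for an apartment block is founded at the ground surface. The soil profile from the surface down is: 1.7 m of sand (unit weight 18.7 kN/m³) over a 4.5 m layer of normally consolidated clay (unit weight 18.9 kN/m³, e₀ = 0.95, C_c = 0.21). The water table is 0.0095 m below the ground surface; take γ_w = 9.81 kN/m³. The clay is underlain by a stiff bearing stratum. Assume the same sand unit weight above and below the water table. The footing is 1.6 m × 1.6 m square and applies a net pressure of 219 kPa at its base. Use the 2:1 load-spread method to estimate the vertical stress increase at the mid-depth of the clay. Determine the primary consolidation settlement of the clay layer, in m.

Mid-depth of clay below the ground surface: z = 1.7 + 4.5/2 = 3.95 m.
Total vertical stress at mid-clay: σ_v = 18.7×1.7 + 18.9×2.25 = 74.315 kPa.
Pore pressure: u = 9.81×(3.95 − 0.0095) = 38.661 kPa.
Initial effective stress: σ'_0 = σ_v − u = 74.315 − 38.661 = 35.654 kPa.
Stress increase at mid-clay by the 2:1 spreading method:
Δσ = qBL/((B+z)(L+z)) = 219×1.6×1.6/((1.6+3.95)(1.6+3.95)) = 18.201 kPa
Final effective stress: σ'_f = σ'_0 + Δσ = 35.654 + 18.201 = 53.855 kPa.
Normally consolidated clay, so the full stress increment lies on the virgin compression line:
S_c = C_c·H/(1+e₀)·log₁₀(σ'_f/σ'_0) = 0.21×4.5/(1+0.95)×log₁₀(53.855/35.654)
    = 0.48462 × 0.17912 = 0.08681 m

S_c ≈ 0.0868 m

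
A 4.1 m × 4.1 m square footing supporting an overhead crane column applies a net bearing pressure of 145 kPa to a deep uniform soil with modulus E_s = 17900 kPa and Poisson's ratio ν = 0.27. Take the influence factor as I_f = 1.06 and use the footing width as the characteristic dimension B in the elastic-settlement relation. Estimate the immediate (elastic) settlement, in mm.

Immediate (elastic) settlement: S_e = q·B·(1−ν²)/E_s · I_f.
S_e = 145 × 4.1 × (1 − 0.27²) / 17900 × 1.06
    = 145 × 4.1 × 0.9271 / 17900 × 1.06
    = 0.03264 m = 32.64 mm

S_e ≈ 32.6 mm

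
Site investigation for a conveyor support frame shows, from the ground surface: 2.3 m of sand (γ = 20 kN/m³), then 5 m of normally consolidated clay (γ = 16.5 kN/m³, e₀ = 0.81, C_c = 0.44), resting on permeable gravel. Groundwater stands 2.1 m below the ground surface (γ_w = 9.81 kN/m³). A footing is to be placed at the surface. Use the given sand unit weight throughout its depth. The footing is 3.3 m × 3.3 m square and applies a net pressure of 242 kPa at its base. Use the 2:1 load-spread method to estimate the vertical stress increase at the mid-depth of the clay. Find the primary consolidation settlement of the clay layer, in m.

Mid-depth of clay below the ground surface: z = 2.3 + 5/2 = 4.8 m.
Total vertical stress at mid-clay: σ_v = 20×2.3 + 16.5×2.5 = 87.25 kPa.
Pore pressure: u = 9.81×(4.8 − 2.1) = 26.487 kPa.
Initial effective stress: σ'_0 = σ_v − u = 87.25 − 26.487 = 60.763 kPa.
Stress increase at mid-clay by the 2:1 spreading method:
Δσ = qBL/((B+z)(L+z)) = 242×3.3×3.3/((3.3+4.8)(3.3+4.8)) = 40.167 kPa
Final effective stress: σ'_f = σ'_0 + Δσ = 60.763 + 40.167 = 100.93 kPa.
Normally consolidated clay, so the full stress increment lies on the virgin compression line:
S_c = C_c·H/(1+e₀)·log₁₀(σ'_f/σ'_0) = 0.44×5/(1+0.81)×log₁₀(100.93/60.763)
    = 1.2155 × 0.22038 = 0.2679 m

S_c ≈ 0.268 m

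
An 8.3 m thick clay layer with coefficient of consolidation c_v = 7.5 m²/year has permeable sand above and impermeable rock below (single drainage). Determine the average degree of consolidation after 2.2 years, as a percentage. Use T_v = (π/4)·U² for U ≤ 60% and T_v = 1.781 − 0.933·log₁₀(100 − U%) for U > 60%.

Drainage path length: H_d = H = 8.3 m (single drainage).
T_v = c_v·t/H_d² = 7.5×2.2/8.3² = 0.23951.
T_v = 0.23951 corresponds to the U ≤ 60% branch:
U = √(4T_v/π) = 0.5522

U ≈ 55.2 %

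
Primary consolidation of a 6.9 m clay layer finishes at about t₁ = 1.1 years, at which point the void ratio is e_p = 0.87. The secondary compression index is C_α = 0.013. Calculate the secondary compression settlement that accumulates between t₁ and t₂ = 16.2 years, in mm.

Secondary compression: S_s = C_α·H/(1+e_p)·log₁₀(t₂/t₁)
S_s = 0.013×6.9/(1+0.87)×log₁₀(16.2/1.1)
    = 0.04797 × 1.168 = 0.05603 m

S_s ≈ 56 mm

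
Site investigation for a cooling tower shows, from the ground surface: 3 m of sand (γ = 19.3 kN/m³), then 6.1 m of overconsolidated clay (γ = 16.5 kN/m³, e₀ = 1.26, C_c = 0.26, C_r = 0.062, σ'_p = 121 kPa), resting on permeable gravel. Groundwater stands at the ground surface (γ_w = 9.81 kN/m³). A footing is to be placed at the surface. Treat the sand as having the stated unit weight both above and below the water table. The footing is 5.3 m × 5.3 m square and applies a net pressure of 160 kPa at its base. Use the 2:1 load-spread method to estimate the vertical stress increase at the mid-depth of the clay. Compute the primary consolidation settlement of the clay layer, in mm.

Mid-depth of clay below the ground surface: z = 3 + 6.1/2 = 6.05 m.
Total vertical stress at mid-clay: σ_v = 19.3×3 + 16.5×3.05 = 108.22 kPa.
Pore pressure: u = 9.81×(6.05 − 0) = 59.351 kPa.
Initial effective stress: σ'_0 = σ_v − u = 108.22 − 59.351 = 48.869 kPa.
Stress increase at mid-clay by the 2:1 spreading method:
Δσ = qBL/((B+z)(L+z)) = 160×5.3×5.3/((5.3+6.05)(5.3+6.05)) = 34.888 kPa
Final effective stress: σ'_f = 48.869 + 34.888 = 83.757 kPa.
σ'_f = 83.757 ≤ σ'_p = 121 kPa, so the clay remains overconsolidated and only the recompression index applies:
S_c = C_r·H/(1+e₀)·log₁₀(σ'_f/σ'_0) = 0.062×6.1/2.26×log₁₀(83.757/48.869)
    = 0.16734 × 0.23399 = 0.03916 m

S_c ≈ 39.2 mm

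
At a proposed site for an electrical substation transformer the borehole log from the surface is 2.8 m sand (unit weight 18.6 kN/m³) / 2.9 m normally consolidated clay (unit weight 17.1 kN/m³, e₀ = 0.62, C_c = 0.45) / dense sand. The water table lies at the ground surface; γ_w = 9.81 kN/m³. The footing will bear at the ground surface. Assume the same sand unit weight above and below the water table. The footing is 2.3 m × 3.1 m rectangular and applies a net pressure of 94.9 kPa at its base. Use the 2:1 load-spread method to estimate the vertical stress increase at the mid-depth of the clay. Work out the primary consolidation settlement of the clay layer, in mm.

S_c ≈ 118 mm

Mid-depth of clay below the ground surface: z = 2.8 + 2.9/2 = 4.25 m.
Total vertical stress at mid-clay: σ_v = 18.6×2.8 + 17.1×1.45 = 76.875 kPa.
Pore pressure: u = 9.81×(4.25 − 0) = 41.693 kPa.
Initial effective stress: σ'_0 = σ_v − u = 76.875 − 41.693 = 35.182 kPa.
Stress increase at mid-clay by the 2:1 spreading method:
Δσ = qBL/((B+z)(L+z)) = 94.9×2.3×3.1/((2.3+4.25)(3.1+4.25)) = 14.055 kPa
Final effective stress: σ'_f = σ'_0 + Δσ = 35.182 + 14.055 = 49.237 kPa.
Normally consolidated clay, so the full stress increment lies on the virgin compression line:
S_c = C_c·H/(1+e₀)·log₁₀(σ'_f/σ'_0) = 0.45×2.9/(1+0.62)×log₁₀(49.237/35.182)
    = 0.80556 × 0.14597 = 0.1176 m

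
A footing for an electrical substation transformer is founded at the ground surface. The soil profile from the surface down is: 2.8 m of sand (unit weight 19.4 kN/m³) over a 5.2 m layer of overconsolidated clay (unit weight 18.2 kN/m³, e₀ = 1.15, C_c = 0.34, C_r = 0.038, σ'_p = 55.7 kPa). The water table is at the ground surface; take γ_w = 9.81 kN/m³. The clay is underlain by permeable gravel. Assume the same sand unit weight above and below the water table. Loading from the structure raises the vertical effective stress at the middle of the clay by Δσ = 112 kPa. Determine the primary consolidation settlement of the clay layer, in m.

Mid-depth of clay below the ground surface: z = 2.8 + 5.2/2 = 5.4 m.
Total vertical stress at mid-clay: σ_v = 19.4×2.8 + 18.2×2.6 = 101.64 kPa.
Pore pressure: u = 9.81×(5.4 − 0) = 52.974 kPa.
Initial effective stress: σ'_0 = σ_v − u = 101.64 − 52.974 = 48.666 kPa.
Final effective stress: σ'_f = 48.666 + 112 = 160.67 kPa.
σ'_f = 160.67 > σ'_p = 55.7 kPa, so the stress path crosses the preconsolidation pressure — recompression up to σ'_p, then virgin compression beyond:
S_c = H/(1+e₀)·[C_r·log₁₀(σ'_p/σ'_0) + C_c·log₁₀(σ'_f/σ'_p)]
    = 5.2/2.15 × [0.038×log₁₀(55.7/48.666) + 0.34×log₁₀(160.67/55.7)]
    = 2.4186 × [0.0022279 + 0.15643] = 0.3837 m

S_c ≈ 0.384 m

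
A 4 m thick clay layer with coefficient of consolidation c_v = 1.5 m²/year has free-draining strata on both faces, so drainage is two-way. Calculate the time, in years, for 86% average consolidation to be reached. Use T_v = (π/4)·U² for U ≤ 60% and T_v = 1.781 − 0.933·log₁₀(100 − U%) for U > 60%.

t ≈ 1.9 years

Drainage path length: H_d = H/2 = 2 m (double drainage).
U > 60%: T_v = 1.781 − 0.933·log₁₀(100 − 86) = 0.71166.
t = T_v·H_d²/c_v = 0.71166×2²/1.5 = 1.898 years.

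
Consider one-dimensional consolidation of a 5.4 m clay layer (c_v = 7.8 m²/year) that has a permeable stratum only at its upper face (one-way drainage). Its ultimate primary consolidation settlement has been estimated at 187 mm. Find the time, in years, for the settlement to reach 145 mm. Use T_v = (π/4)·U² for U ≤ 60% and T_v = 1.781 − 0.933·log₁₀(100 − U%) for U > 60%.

Drainage path length: H_d = H = 5.4 m (single drainage).
U = S(t)/S_ult = 145/187 = 0.7754.
U > 60%: T_v = 1.781 − 0.933·log₁₀(100 − 77.54) = 0.52014.
t = T_v·H_d²/c_v = 0.52014×5.4²/7.8 = 1.945 years.

t ≈ 1.94 years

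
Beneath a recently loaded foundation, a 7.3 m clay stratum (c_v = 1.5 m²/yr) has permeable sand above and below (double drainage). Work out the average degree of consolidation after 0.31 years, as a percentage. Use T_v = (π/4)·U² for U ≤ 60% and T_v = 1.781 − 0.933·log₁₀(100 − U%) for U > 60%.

Drainage path length: H_d = H/2 = 3.65 m (double drainage).
T_v = c_v·t/H_d² = 1.5×0.31/3.65² = 0.034903.
T_v = 0.034903 corresponds to the U ≤ 60% branch:
U = √(4T_v/π) = 0.2108

U ≈ 21.1 %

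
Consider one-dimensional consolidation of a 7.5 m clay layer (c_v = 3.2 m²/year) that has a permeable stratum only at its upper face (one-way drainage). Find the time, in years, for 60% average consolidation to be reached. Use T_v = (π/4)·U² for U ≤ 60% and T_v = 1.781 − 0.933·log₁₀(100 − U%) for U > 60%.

t ≈ 4.97 years

Drainage path length: H_d = H = 7.5 m (single drainage).
U ≤ 60%: T_v = (π/4)·U² = (π/4)×0.6² = 0.28274.
t = T_v·H_d²/c_v = 0.28274×7.5²/3.2 = 4.97 years.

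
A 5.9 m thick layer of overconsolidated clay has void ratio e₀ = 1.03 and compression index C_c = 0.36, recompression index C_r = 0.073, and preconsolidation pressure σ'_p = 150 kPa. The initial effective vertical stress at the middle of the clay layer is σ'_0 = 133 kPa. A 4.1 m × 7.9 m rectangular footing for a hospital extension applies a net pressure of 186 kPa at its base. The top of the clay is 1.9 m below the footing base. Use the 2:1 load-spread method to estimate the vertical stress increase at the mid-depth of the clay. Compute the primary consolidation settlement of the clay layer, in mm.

S_c ≈ 108 mm

Mid-depth of clay below the footing base: z = 1.9 + 5.9/2 = 4.85 m.
Stress increase at mid-clay by the 2:1 spreading method:
Δσ = qBL/((B+z)(L+z)) = 186×4.1×7.9/((4.1+4.85)(7.9+4.85)) = 52.795 kPa
Final effective stress: σ'_f = 133 + 52.795 = 185.8 kPa.
σ'_f = 185.8 > σ'_p = 150 kPa, so the stress path crosses the preconsolidation pressure — recompression up to σ'_p, then virgin compression beyond:
S_c = H/(1+e₀)·[C_r·log₁₀(σ'_p/σ'_0) + C_c·log₁₀(σ'_f/σ'_p)]
    = 5.9/2.03 × [0.073×log₁₀(150/133) + 0.36×log₁₀(185.8/150)]
    = 2.9064 × [0.0038135 + 0.033464] = 0.1083 m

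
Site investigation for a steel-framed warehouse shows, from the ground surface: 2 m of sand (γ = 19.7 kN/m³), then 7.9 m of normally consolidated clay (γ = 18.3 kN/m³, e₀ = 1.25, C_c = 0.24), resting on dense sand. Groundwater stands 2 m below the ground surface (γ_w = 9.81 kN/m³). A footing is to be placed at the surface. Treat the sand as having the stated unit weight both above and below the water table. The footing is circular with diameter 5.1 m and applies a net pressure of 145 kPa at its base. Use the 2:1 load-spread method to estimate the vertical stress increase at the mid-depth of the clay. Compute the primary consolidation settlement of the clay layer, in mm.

Mid-depth of clay below the ground surface: z = 2 + 7.9/2 = 5.95 m.
Total vertical stress at mid-clay: σ_v = 19.7×2 + 18.3×3.95 = 111.69 kPa.
Pore pressure: u = 9.81×(5.95 − 2) = 38.75 kPa.
Initial effective stress: σ'_0 = σ_v − u = 111.69 − 38.75 = 72.94 kPa.
Stress increase at mid-clay by the 2:1 spreading method:
Δσ ≈ qD²/(D+z)² = 145×5.1²/(5.1+5.95)² = 30.888 kPa
Final effective stress: σ'_f = σ'_0 + Δσ = 72.94 + 30.888 = 103.83 kPa.
Normally consolidated clay, so the full stress increment lies on the virgin compression line:
S_c = C_c·H/(1+e₀)·log₁₀(σ'_f/σ'_0) = 0.24×7.9/(1+1.25)×log₁₀(103.83/72.94)
    = 0.84267 × 0.15336 = 0.1292 m

S_c ≈ 129 mm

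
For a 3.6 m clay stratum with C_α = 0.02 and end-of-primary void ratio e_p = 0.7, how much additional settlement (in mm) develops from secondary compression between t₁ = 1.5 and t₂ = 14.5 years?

S_s ≈ 41.7 mm

Secondary compression: S_s = C_α·H/(1+e_p)·log₁₀(t₂/t₁)
S_s = 0.02×3.6/(1+0.7)×log₁₀(14.5/1.5)
    = 0.04235 × 0.9853 = 0.04173 m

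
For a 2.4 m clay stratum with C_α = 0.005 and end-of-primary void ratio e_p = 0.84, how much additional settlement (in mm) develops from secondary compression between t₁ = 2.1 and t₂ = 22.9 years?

S_s ≈ 6.77 mm

Secondary compression: S_s = C_α·H/(1+e_p)·log₁₀(t₂/t₁)
S_s = 0.005×2.4/(1+0.84)×log₁₀(22.9/2.1)
    = 0.006522 × 1.038 = 0.006767 m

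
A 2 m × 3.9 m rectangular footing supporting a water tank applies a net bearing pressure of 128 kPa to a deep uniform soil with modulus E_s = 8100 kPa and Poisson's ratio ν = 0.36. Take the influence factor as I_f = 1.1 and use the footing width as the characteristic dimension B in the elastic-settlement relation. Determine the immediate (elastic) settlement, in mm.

Immediate (elastic) settlement: S_e = q·B·(1−ν²)/E_s · I_f.
S_e = 128 × 2 × (1 − 0.36²) / 8100 × 1.1
    = 128 × 2 × 0.8704 / 8100 × 1.1
    = 0.03026 m = 30.26 mm

S_e ≈ 30.3 mm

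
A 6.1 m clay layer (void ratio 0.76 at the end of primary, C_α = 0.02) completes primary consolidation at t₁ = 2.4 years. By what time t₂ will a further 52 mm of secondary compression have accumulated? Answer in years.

t₂ ≈ 13.5 years

S_s = C_α·H/(1+e_p)·log₁₀(t₂/t₁) ⇒ log₁₀(t₂/t₁) = S_s·(1+e_p)/(C_α·H).
log₁₀(t₂/t₁) = 0.052 × (1+0.76) / (0.02×6.1) = 0.7502
t₂ = t₁ × 10^0.7502 = 2.4 × 5.626 = 13.5 years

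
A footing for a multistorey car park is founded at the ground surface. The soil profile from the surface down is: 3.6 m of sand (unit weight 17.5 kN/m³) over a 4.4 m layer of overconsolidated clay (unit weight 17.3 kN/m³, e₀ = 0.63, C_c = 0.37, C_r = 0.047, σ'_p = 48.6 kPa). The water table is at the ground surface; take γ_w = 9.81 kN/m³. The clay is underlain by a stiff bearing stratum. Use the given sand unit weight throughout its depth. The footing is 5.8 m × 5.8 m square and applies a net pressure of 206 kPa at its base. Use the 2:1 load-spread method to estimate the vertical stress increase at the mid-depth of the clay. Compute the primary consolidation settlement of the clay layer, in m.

Mid-depth of clay below the ground surface: z = 3.6 + 4.4/2 = 5.8 m.
Total vertical stress at mid-clay: σ_v = 17.5×3.6 + 17.3×2.2 = 101.06 kPa.
Pore pressure: u = 9.81×(5.8 − 0) = 56.898 kPa.
Initial effective stress: σ'_0 = σ_v − u = 101.06 − 56.898 = 44.162 kPa.
Stress increase at mid-clay by the 2:1 spreading method:
Δσ = qBL/((B+z)(L+z)) = 206×5.8×5.8/((5.8+5.8)(5.8+5.8)) = 51.5 kPa
Final effective stress: σ'_f = 44.162 + 51.5 = 95.662 kPa.
σ'_f = 95.662 > σ'_p = 48.6 kPa, so the stress path crosses the preconsolidation pressure — recompression up to σ'_p, then virgin compression beyond:
S_c = H/(1+e₀)·[C_r·log₁₀(σ'_p/σ'_0) + C_c·log₁₀(σ'_f/σ'_p)]
    = 4.4/1.63 × [0.047×log₁₀(48.6/44.162) + 0.37×log₁₀(95.662/48.6)]
    = 2.6994 × [0.0019546 + 0.10882] = 0.299 m

S_c ≈ 0.299 m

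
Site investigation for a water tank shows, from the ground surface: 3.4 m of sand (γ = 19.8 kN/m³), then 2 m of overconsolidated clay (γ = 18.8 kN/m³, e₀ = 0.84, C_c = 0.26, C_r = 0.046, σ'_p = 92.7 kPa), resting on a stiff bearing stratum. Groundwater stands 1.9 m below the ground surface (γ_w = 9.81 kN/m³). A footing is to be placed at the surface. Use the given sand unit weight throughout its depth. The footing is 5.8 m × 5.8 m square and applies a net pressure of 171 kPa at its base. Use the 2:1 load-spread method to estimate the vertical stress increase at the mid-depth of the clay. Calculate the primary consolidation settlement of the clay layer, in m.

Mid-depth of clay below the ground surface: z = 3.4 + 2/2 = 4.4 m.
Total vertical stress at mid-clay: σ_v = 19.8×3.4 + 18.8×1 = 86.12 kPa.
Pore pressure: u = 9.81×(4.4 − 1.9) = 24.525 kPa.
Initial effective stress: σ'_0 = σ_v − u = 86.12 − 24.525 = 61.595 kPa.
Stress increase at mid-clay by the 2:1 spreading method:
Δσ = qBL/((B+z)(L+z)) = 171×5.8×5.8/((5.8+4.4)(5.8+4.4)) = 55.291 kPa
Final effective stress: σ'_f = 61.595 + 55.291 = 116.89 kPa.
σ'_f = 116.89 > σ'_p = 92.7 kPa, so the stress path crosses the preconsolidation pressure — recompression up to σ'_p, then virgin compression beyond:
S_c = H/(1+e₀)·[C_r·log₁₀(σ'_p/σ'_0) + C_c·log₁₀(σ'_f/σ'_p)]
    = 2/1.84 × [0.046×log₁₀(92.7/61.595) + 0.26×log₁₀(116.89/92.7)]
    = 1.087 × [0.0081666 + 0.026181] = 0.03734 m

S_c ≈ 0.0373 m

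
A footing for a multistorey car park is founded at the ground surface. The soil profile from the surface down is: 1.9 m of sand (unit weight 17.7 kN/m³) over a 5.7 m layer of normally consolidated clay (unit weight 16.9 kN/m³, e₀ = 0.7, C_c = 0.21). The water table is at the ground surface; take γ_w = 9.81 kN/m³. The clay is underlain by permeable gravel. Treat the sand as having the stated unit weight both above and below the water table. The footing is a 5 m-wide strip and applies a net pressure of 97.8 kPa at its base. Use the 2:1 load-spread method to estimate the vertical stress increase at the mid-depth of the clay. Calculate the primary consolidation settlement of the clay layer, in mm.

S_c ≈ 271 mm

Mid-depth of clay below the ground surface: z = 1.9 + 5.7/2 = 4.75 m.
Total vertical stress at mid-clay: σ_v = 17.7×1.9 + 16.9×2.85 = 81.795 kPa.
Pore pressure: u = 9.81×(4.75 − 0) = 46.598 kPa.
Initial effective stress: σ'_0 = σ_v − u = 81.795 − 46.598 = 35.197 kPa.
Stress increase at mid-clay by the 2:1 spreading method:
Δσ = qB/(B+z) = 97.8×5/(5+4.75) = 50.154 kPa
Final effective stress: σ'_f = σ'_0 + Δσ = 35.197 + 50.154 = 85.351 kPa.
Normally consolidated clay, so the full stress increment lies on the virgin compression line:
S_c = C_c·H/(1+e₀)·log₁₀(σ'_f/σ'_0) = 0.21×5.7/(1+0.7)×log₁₀(85.351/35.197)
    = 0.70412 × 0.3847 = 0.2709 m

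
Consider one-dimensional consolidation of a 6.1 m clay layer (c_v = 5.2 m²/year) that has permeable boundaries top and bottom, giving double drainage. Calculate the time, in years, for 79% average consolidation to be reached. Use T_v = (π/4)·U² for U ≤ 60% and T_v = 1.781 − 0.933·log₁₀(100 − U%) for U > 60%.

t ≈ 0.979 years

Drainage path length: H_d = H/2 = 3.05 m (double drainage).
U > 60%: T_v = 1.781 − 0.933·log₁₀(100 − 79) = 0.54737.
t = T_v·H_d²/c_v = 0.54737×3.05²/5.2 = 0.9792 years.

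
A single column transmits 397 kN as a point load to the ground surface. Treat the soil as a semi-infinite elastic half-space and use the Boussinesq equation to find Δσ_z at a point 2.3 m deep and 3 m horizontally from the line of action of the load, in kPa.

Δσ_z ≈ 2.99 kPa

Boussinesq vertical stress below a point load on an elastic half-space:
Δσ_z = 3P/(2πz²) · [1 + (r/z)²]^(−5/2)
r/z = 3/2.3 = 1.3043; [1+(r/z)²]^(−5/2) = 0.083379.
Δσ_z = 3×397/(2π×2.3²) × 0.083379 = 35.832 × 0.083379 = 2.988 kPa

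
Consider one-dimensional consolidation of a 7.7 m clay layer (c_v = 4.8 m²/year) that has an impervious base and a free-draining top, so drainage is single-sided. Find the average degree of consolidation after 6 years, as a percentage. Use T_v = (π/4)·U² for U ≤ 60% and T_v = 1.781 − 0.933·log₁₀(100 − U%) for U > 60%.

U ≈ 75.6 %

Drainage path length: H_d = H = 7.7 m (single drainage).
T_v = c_v·t/H_d² = 4.8×6/7.7² = 0.48575.
T_v = 0.48575 corresponds to the U > 60% branch:
U = 1 − 10^((1.781 − T_v)/0.933)/100 = 0.7555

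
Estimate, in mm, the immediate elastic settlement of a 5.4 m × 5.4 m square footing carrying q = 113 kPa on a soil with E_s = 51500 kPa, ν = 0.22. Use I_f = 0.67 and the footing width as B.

Immediate (elastic) settlement: S_e = q·B·(1−ν²)/E_s · I_f.
S_e = 113 × 5.4 × (1 − 0.22²) / 51500 × 0.67
    = 113 × 5.4 × 0.9516 / 51500 × 0.67
    = 0.007554 m = 7.554 mm

S_e ≈ 7.55 mm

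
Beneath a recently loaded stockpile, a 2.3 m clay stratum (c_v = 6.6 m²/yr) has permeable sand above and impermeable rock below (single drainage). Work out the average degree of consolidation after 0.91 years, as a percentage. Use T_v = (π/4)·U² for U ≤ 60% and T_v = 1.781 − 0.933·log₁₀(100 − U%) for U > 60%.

Drainage path length: H_d = H = 2.3 m (single drainage).
T_v = c_v·t/H_d² = 6.6×0.91/2.3² = 1.1353.
T_v = 1.1353 corresponds to the U > 60% branch:
U = 1 − 10^((1.781 − T_v)/0.933)/100 = 0.9508

U ≈ 95.1 %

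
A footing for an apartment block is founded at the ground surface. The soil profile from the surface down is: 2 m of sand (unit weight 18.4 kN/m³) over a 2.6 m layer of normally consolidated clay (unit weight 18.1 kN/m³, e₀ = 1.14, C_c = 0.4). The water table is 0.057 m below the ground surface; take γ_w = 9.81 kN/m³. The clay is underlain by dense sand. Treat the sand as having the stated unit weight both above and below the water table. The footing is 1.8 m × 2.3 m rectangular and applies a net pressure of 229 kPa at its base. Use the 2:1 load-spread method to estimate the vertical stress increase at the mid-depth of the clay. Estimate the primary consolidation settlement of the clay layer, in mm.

S_c ≈ 163 mm

Mid-depth of clay below the ground surface: z = 2 + 2.6/2 = 3.3 m.
Total vertical stress at mid-clay: σ_v = 18.4×2 + 18.1×1.3 = 60.33 kPa.
Pore pressure: u = 9.81×(3.3 − 0.057) = 31.814 kPa.
Initial effective stress: σ'_0 = σ_v − u = 60.33 − 31.814 = 28.516 kPa.
Stress increase at mid-clay by the 2:1 spreading method:
Δσ = qBL/((B+z)(L+z)) = 229×1.8×2.3/((1.8+3.3)(2.3+3.3)) = 33.195 kPa
Final effective stress: σ'_f = σ'_0 + Δσ = 28.516 + 33.195 = 61.711 kPa.
Normally consolidated clay, so the full stress increment lies on the virgin compression line:
S_c = C_c·H/(1+e₀)·log₁₀(σ'_f/σ'_0) = 0.4×2.6/(1+1.14)×log₁₀(61.711/28.516)
    = 0.48598 × 0.33527 = 0.1629 m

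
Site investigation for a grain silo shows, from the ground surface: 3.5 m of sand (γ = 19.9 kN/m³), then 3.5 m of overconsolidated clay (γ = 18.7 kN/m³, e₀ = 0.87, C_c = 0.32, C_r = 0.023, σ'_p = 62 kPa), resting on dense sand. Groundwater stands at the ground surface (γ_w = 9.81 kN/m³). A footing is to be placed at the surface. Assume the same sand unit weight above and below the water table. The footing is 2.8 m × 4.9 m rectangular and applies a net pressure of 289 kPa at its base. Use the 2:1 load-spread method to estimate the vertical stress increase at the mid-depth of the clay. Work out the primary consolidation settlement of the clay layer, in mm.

Mid-depth of clay below the ground surface: z = 3.5 + 3.5/2 = 5.25 m.
Total vertical stress at mid-clay: σ_v = 19.9×3.5 + 18.7×1.75 = 102.38 kPa.
Pore pressure: u = 9.81×(5.25 − 0) = 51.503 kPa.
Initial effective stress: σ'_0 = σ_v − u = 102.38 − 51.503 = 50.877 kPa.
Stress increase at mid-clay by the 2:1 spreading method:
Δσ = qBL/((B+z)(L+z)) = 289×2.8×4.9/((2.8+5.25)(4.9+5.25)) = 48.528 kPa
Final effective stress: σ'_f = 50.877 + 48.528 = 99.405 kPa.
σ'_f = 99.405 > σ'_p = 62 kPa, so the stress path crosses the preconsolidation pressure — recompression up to σ'_p, then virgin compression beyond:
S_c = H/(1+e₀)·[C_r·log₁₀(σ'_p/σ'_0) + C_c·log₁₀(σ'_f/σ'_p)]
    = 3.5/1.87 × [0.023×log₁₀(62/50.877) + 0.32×log₁₀(99.405/62)]
    = 1.8717 × [0.001975 + 0.065605] = 0.1265 m

S_c ≈ 126 mm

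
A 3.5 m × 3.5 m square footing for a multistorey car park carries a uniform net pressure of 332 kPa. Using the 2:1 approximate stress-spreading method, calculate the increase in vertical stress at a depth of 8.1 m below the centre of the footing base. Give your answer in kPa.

Δσ_z ≈ 30.2 kPa

By the 2:1 method the load spreads at 1 horizontal : 2 vertical, so at depth z the loaded area has grown by z in each plan dimension:
Δσ = qBL/((B+z)(L+z)) = 332×3.5×3.5/((3.5+8.1)(3.5+8.1)) = 30.224 kPa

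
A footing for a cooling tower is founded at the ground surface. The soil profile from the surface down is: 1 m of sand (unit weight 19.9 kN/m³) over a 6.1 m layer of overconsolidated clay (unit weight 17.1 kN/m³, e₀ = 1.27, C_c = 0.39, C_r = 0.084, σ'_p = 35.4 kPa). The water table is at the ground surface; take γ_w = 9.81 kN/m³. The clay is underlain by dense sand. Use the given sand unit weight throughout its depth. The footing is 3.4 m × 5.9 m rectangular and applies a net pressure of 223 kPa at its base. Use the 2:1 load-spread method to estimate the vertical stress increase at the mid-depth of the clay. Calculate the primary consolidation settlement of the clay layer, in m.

S_c ≈ 0.447 m

Mid-depth of clay below the ground surface: z = 1 + 6.1/2 = 4.05 m.
Total vertical stress at mid-clay: σ_v = 19.9×1 + 17.1×3.05 = 72.055 kPa.
Pore pressure: u = 9.81×(4.05 − 0) = 39.73 kPa.
Initial effective stress: σ'_0 = σ_v − u = 72.055 − 39.73 = 32.325 kPa.
Stress increase at mid-clay by the 2:1 spreading method:
Δσ = qBL/((B+z)(L+z)) = 223×3.4×5.9/((3.4+4.05)(5.9+4.05)) = 60.347 kPa
Final effective stress: σ'_f = 32.325 + 60.347 = 92.672 kPa.
σ'_f = 92.672 > σ'_p = 35.4 kPa, so the stress path crosses the preconsolidation pressure — recompression up to σ'_p, then virgin compression beyond:
S_c = H/(1+e₀)·[C_r·log₁₀(σ'_p/σ'_0) + C_c·log₁₀(σ'_f/σ'_p)]
    = 6.1/2.27 × [0.084×log₁₀(35.4/32.325) + 0.39×log₁₀(92.672/35.4)]
    = 2.6872 × [0.003315 + 0.163] = 0.4469 m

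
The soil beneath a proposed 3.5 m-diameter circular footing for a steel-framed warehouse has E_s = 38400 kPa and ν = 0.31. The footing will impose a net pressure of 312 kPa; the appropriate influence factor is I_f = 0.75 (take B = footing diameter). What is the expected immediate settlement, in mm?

Immediate (elastic) settlement: S_e = q·B·(1−ν²)/E_s · I_f.
S_e = 312 × 3.5 × (1 − 0.31²) / 38400 × 0.75
    = 312 × 3.5 × 0.9039 / 38400 × 0.75
    = 0.01928 m = 19.28 mm

S_e ≈ 19.3 mm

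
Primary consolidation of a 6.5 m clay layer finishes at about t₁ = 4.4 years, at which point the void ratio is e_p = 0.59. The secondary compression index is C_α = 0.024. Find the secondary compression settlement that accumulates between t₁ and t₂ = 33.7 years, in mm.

Secondary compression: S_s = C_α·H/(1+e_p)·log₁₀(t₂/t₁)
S_s = 0.024×6.5/(1+0.59)×log₁₀(33.7/4.4)
    = 0.09811 × 0.8842 = 0.08675 m

S_s ≈ 86.7 mm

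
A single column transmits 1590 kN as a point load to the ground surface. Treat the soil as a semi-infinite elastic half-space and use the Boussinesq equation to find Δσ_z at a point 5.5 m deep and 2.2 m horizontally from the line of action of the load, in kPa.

Δσ_z ≈ 17.3 kPa

Boussinesq vertical stress below a point load on an elastic half-space:
Δσ_z = 3P/(2πz²) · [1 + (r/z)²]^(−5/2)
r/z = 2.2/5.5 = 0.4; [1+(r/z)²]^(−5/2) = 0.69001.
Δσ_z = 3×1590/(2π×5.5²) × 0.69001 = 25.096 × 0.69001 = 17.32 kPa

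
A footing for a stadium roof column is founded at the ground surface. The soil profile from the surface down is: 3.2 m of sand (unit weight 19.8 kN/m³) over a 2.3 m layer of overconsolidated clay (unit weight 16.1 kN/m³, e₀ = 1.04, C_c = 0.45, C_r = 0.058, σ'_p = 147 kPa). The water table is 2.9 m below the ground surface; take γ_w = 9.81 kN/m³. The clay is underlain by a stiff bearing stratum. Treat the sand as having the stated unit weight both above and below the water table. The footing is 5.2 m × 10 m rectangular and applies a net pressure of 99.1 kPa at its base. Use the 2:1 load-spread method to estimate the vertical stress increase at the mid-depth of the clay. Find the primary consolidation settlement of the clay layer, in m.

Mid-depth of clay below the ground surface: z = 3.2 + 2.3/2 = 4.35 m.
Total vertical stress at mid-clay: σ_v = 19.8×3.2 + 16.1×1.15 = 81.875 kPa.
Pore pressure: u = 9.81×(4.35 − 2.9) = 14.225 kPa.
Initial effective stress: σ'_0 = σ_v − u = 81.875 − 14.225 = 67.65 kPa.
Stress increase at mid-clay by the 2:1 spreading method:
Δσ = qBL/((B+z)(L+z)) = 99.1×5.2×10/((5.2+4.35)(10+4.35)) = 37.603 kPa
Final effective stress: σ'_f = 67.65 + 37.603 = 105.25 kPa.
σ'_f = 105.25 ≤ σ'_p = 147 kPa, so the clay remains overconsolidated and only the recompression index applies:
S_c = C_r·H/(1+e₀)·log₁₀(σ'_f/σ'_0) = 0.058×2.3/2.04×log₁₀(105.25/67.65)
    = 0.065395 × 0.19195 = 0.01255 m

S_c ≈ 0.0126 m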